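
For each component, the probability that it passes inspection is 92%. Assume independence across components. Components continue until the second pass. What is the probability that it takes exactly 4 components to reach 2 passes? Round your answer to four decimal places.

0.0163

Y = trial on which the second success occurs; negative binomial, r=2, p=0.92.
P(Y=4) = C(3,1) · p^2 · (1−p)^2
= 3 · 0.8464 · 0.0064 = 0.016251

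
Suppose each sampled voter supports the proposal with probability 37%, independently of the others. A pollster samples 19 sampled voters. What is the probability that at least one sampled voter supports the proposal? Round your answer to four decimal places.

0.9998

P(at least one) = 1 − P(none) = 1 − (1 − 0.37)^19
= 1 − 0.000154 = 0.999846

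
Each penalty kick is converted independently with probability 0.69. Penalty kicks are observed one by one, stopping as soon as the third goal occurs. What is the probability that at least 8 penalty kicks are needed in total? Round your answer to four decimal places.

Needing more than 7 penalty kicks ⇔ fewer than 3 successes in the first 7. With X ~ Binomial(7, 0.69), P(Y > 7) = P(X ≤ 2).
  k=0: C(7,0)·0.69^0·0.31^7 = 0.000275
  k=1: C(7,1)·0.69^1·0.31^6 = 0.004287
  k=2: C(7,2)·0.69^2·0.31^5 = 0.028624
P(X ≤ 2) = 0.033185

0.0332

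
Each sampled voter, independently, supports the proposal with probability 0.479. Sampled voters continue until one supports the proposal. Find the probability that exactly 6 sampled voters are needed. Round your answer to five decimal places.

0.01839

Geometric (trials to first success), p = 0.479.
P(Y = 6) = (1−p)^5 · p = 0.038387 · 0.479 = 0.0183876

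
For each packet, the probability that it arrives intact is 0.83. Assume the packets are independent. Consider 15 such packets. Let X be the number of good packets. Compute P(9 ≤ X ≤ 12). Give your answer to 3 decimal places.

0.475

X ~ Binomial(15, 0.83); P(9 ≤ X ≤ 12) = Σ C(15,k) p^k (1−p)^(15−k) over k:
  k=9: C(15,9)·0.83^9·0.17^6 = 0.02258
  k=10: C(15,10)·0.83^10·0.17^5 = 0.06616
  k=11: C(15,11)·0.83^11·0.17^4 = 0.14682
  k=12: C(15,12)·0.83^12·0.17^3 = 0.23894
Total = 0.47451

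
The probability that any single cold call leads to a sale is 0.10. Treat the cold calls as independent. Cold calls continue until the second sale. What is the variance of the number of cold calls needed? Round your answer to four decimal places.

Y = total cold calls until the second success; negative binomial with r=2, p=0.10.
Var(Y) = r(1−p)/p² = 2·0.90 / 0.10² = 180.000000

180.0000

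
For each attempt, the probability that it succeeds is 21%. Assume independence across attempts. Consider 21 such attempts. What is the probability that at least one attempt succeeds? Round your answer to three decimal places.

P(at least one) = 1 − P(none) = 1 − (1 − 0.21)^21
= 1 − 0.00708 = 0.99292

0.993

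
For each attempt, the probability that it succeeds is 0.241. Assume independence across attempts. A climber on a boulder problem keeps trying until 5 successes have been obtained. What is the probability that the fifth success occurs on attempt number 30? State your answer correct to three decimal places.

Y = trial on which the fifth success occurs; negative binomial, r=5, p=0.241.
P(Y=30) = C(29,4) · p^5 · (1−p)^25
= 23751 · 0.00081299 · 0.001014 = 0.01958

0.020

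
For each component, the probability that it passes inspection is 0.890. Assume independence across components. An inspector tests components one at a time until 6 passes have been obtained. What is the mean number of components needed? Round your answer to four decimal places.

6.7416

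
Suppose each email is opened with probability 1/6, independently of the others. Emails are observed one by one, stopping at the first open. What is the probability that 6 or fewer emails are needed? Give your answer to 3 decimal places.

0.665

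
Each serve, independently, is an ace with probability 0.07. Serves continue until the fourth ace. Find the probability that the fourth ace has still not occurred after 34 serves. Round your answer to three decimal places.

0.788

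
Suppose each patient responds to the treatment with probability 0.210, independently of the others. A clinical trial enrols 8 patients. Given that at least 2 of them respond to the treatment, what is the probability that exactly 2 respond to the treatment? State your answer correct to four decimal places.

X ~ Binomial(8, 0.21). Want P(X=2 | X≥2) = P(X=2) / P(X≥2).
P(X=2) = C(8,2)·0.21^2·0.79^6 = 0.300164
P(X≥2) = 1 − 0.151711 − 0.322626 = 0.525663
Ratio = 0.300164 / 0.525663 = 0.571020

0.5710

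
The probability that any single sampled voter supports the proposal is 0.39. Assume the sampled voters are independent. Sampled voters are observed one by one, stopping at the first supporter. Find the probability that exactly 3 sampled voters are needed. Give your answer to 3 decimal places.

0.145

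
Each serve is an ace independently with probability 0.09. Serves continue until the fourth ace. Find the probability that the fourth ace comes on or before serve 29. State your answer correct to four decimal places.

Finishing within 29 serves ⇔ at least 4 successes in the first 29. With X ~ Binomial(29, 0.09), P(Y ≤ 29) = 1 − P(X ≤ 3).
  k=0: C(29,0)·0.09^0·0.91^29 = 0.064893
  k=1: C(29,1)·0.09^1·0.91^28 = 0.186123
  k=2: C(29,2)·0.09^2·0.91^27 = 0.257708
  k=3: C(29,3)·0.09^3·0.91^26 = 0.229389
1 − 0.738113 = 0.261887

0.2619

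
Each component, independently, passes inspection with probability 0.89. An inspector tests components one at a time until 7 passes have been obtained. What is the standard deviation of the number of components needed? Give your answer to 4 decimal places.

0.9860

Y = total components until the seventh success; negative binomial with r=7, p=0.89.
SD(Y) = √[r(1−p)/p²] = √(0.972099) = 0.985951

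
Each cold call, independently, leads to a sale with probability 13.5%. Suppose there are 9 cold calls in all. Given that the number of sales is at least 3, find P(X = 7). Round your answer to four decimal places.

X ~ Binomial(9, 0.135). Want P(X=7 | X≥3) = P(X=7) / P(X≥3).
P(X=7) = C(9,7)·0.135^7·0.865^2 = 0.000022
P(X≥3) = 1 − 0.271110 − 0.380807 − 0.237729 = 0.110354
Ratio = 0.000022 / 0.110354 = 0.000199

0.0002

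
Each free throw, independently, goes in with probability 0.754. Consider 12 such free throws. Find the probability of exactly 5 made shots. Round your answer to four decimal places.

0.0105

X ~ Binomial(n=12, p=0.754).
P(X=5) = C(12,5) · p^5 · (1−p)^7
= 792 · 0.2437 · 5.4519e-05 = 0.010523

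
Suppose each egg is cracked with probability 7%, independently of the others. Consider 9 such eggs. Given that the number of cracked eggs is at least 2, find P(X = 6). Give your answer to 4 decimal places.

0.0001

X ~ Binomial(9, 0.07). Want P(X=6 | X≥2) = P(X=6) / P(X≥2).
P(X=6) = C(9,6)·0.07^6·0.93^3 = 0.000008
P(X≥2) = 1 − 0.520411 − 0.352537 = 0.127052
Ratio = 0.000008 / 0.127052 = 0.000063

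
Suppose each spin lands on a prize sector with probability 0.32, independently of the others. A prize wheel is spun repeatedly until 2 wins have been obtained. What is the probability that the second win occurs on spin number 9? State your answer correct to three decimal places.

Y = trial on which the second success occurs; negative binomial, r=2, p=0.32.
P(Y=9) = C(8,1) · p^2 · (1−p)^7
= 8 · 0.1024 · 0.06723 = 0.05507

0.055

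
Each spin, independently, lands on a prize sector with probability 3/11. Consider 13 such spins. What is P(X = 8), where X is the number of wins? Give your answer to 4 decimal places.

X ~ Binomial(n=13, p=0.272727).
P(X=8) = C(13,8) · p^8 · (1−p)^5
= 1287 · 3.0608e-05 · 0.20346 = 0.008015

0.0080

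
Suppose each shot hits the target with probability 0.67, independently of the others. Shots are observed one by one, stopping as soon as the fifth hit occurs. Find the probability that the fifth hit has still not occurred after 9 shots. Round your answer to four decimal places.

Needing more than 9 shots ⇔ fewer than 5 successes in the first 9. With X ~ Binomial(9, 0.67), P(Y > 9) = P(X ≤ 4).
  k=0: C(9,0)·0.67^0·0.33^9 = 0.000046
  k=1: C(9,1)·0.67^1·0.33^8 = 0.000848
  k=2: C(9,2)·0.67^2·0.33^7 = 0.006887
  k=3: C(9,3)·0.67^3·0.33^6 = 0.032628
  k=4: C(9,4)·0.67^4·0.33^5 = 0.099366
P(X ≤ 4) = 0.139776

0.1398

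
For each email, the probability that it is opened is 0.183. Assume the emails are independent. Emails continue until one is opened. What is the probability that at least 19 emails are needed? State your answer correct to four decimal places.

0.0263

Y = number of emails to the first success; geometric, p = 0.183.
P(Y > 18) = P(first 18 all fail) = (1−p)^18 = 0.026302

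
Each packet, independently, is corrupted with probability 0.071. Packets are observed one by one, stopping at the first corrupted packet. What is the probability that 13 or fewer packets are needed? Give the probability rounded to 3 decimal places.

0.616

Y = number of packets to the first success; geometric, p = 0.071.
P(Y ≤ 13) = 1 − (1−p)^13 = 1 − 0.38389 = 0.61611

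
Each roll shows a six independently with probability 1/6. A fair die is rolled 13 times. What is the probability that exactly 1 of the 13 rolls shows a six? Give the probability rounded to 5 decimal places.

0.24301

X ~ Binomial(n=13, p=0.166667).
P(X=1) = C(13,1) · p^1 · (1−p)^12
= 13 · 0.16667 · 0.11216 = 0.2430061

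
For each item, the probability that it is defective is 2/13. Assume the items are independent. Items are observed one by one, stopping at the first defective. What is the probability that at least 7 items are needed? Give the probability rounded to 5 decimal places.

0.36703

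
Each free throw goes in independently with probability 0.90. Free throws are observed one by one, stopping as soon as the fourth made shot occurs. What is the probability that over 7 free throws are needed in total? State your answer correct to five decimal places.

0.00273

Needing more than 7 free throws ⇔ fewer than 4 successes in the first 7. With X ~ Binomial(7, 0.90), P(Y > 7) = P(X ≤ 3).
  k=0: C(7,0)·0.90^0·0.10^7 = 0.0000001
  k=1: C(7,1)·0.90^1·0.10^6 = 0.0000063
  k=2: C(7,2)·0.90^2·0.10^5 = 0.0001701
  k=3: C(7,3)·0.90^3·0.10^4 = 0.0025515
P(X ≤ 3) = 0.0027280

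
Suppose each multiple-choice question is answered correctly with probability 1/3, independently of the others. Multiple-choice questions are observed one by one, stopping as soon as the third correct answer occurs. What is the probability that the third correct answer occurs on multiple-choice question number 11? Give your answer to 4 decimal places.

0.0650

Y = trial on which the third success occurs; negative binomial, r=3, p=0.333333.
P(Y=11) = C(10,2) · p^3 · (1−p)^8
= 45 · 0.037037 · 0.039018 = 0.065031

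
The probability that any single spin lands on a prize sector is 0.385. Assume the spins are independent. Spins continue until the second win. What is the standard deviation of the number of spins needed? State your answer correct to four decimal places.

2.8807

Y = total spins until the second success; negative binomial with r=2, p=0.385.
SD(Y) = √[r(1−p)/p²] = √(8.298195) = 2.880659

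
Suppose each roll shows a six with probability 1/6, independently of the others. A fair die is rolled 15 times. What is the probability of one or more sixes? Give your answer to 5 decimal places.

0.93509

P(at least one) = 1 − P(none) = 1 − (1 − 0.166667)^15
= 1 − 0.0649055 = 0.9350945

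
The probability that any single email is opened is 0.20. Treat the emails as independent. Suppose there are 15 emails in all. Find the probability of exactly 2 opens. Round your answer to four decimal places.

X ~ Binomial(n=15, p=0.20).
P(X=2) = C(15,2) · p^2 · (1−p)^13
= 105 · 0.04 · 0.054976 = 0.230897

0.2309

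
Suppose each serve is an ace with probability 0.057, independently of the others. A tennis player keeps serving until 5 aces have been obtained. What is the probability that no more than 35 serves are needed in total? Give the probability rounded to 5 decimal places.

Finishing within 35 serves ⇔ at least 5 successes in the first 35. With X ~ Binomial(35, 0.057), P(Y ≤ 35) = 1 − P(X ≤ 4).
  k=0: C(35,0)·0.057^0·0.943^35 = 0.1282063
  k=1: C(35,1)·0.057^1·0.943^34 = 0.2712317
  k=2: C(35,2)·0.057^2·0.943^33 = 0.2787100
  k=3: C(35,3)·0.057^3·0.943^32 = 0.1853141
  k=4: C(35,4)·0.057^4·0.943^31 = 0.0896110
1 − 0.9530731 = 0.0469269

0.04693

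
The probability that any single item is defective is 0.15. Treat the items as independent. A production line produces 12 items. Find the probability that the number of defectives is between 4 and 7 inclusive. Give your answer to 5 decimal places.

X ~ Binomial(12, 0.15); P(4 ≤ X ≤ 7) = Σ C(12,k) p^k (1−p)^(12−k) over k:
  k=4: C(12,4)·0.15^4·0.85^8 = 0.0682844
  k=5: C(12,5)·0.15^5·0.85^7 = 0.0192803
  k=6: C(12,6)·0.15^6·0.85^6 = 0.0039695
  k=7: C(12,7)·0.15^7·0.85^5 = 0.0006004
Total = 0.0921346

0.09213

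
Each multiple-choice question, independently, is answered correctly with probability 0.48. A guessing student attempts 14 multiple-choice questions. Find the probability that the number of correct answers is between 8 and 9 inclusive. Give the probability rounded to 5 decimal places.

0.27026

X ~ Binomial(14, 0.48); P(8 ≤ X ≤ 9) = Σ C(14,k) p^k (1−p)^(14−k) over k:
  k=8: C(14,8)·0.48^8·0.52^6 = 0.1673036
  k=9: C(14,9)·0.48^9·0.52^5 = 0.1029561
Total = 0.2702597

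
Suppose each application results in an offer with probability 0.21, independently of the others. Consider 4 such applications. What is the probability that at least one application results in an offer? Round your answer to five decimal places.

P(at least one) = 1 − P(none) = 1 − (1 − 0.21)^4
= 1 − 0.3895008 = 0.6104992

0.61050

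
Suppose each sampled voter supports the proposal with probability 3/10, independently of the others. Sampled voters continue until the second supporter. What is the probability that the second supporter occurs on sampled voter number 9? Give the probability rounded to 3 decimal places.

Y = trial on which the second success occurs; negative binomial, r=2, p=0.30.
P(Y=9) = C(8,1) · p^2 · (1−p)^7
= 8 · 0.09 · 0.082354 = 0.05930

0.059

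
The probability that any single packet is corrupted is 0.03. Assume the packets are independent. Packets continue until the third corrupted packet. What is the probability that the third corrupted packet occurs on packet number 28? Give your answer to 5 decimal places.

Y = trial on which the third success occurs; negative binomial, r=3, p=0.03.
P(Y=28) = C(27,2) · p^3 · (1−p)^25
= 351 · 2.7e-05 · 0.46697 = 0.0044255

0.00443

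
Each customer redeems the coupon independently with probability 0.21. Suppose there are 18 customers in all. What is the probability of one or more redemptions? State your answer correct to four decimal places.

0.9856

P(at least one) = 1 − P(none) = 1 − (1 − 0.21)^18
= 1 − 0.014364 = 0.985636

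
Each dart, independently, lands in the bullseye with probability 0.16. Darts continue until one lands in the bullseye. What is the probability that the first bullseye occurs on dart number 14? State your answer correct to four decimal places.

Geometric (trials to first success), p = 0.16.
P(Y = 14) = (1−p)^13 · p = 0.10366 · 0.16 = 0.016586

0.0166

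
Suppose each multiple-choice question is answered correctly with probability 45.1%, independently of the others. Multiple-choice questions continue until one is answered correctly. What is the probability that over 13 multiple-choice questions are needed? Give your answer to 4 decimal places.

Y = number of multiple-choice questions to the first success; geometric, p = 0.451.
P(Y > 13) = P(first 13 all fail) = (1−p)^13 = 0.000412

0.0004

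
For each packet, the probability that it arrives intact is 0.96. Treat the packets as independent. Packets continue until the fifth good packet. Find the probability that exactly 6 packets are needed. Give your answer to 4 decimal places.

0.1631

Y = trial on which the fifth success occurs; negative binomial, r=5, p=0.96.
P(Y=6) = C(5,4) · p^5 · (1−p)^1
= 5 · 0.81537 · 0.04 = 0.163075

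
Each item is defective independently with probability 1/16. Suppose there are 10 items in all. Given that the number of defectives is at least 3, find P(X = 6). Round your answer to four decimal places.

X ~ Binomial(10, 0.0625). Want P(X=6 | X≥3) = P(X=6) / P(X≥3).
P(X=6) = C(10,6)·0.0625^6·0.9375^4 = 0.000010
P(X≥3) = 1 − 0.524460 − 0.349640 − 0.104892 = 0.021007
Ratio = 0.000010 / 0.021007 = 0.000460

0.0005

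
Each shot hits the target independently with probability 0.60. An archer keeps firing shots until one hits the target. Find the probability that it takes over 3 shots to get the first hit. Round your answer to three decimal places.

Y = number of shots to the first success; geometric, p = 0.60.
P(Y > 3) = P(first 3 all fail) = (1−p)^3 = 0.06400

0.064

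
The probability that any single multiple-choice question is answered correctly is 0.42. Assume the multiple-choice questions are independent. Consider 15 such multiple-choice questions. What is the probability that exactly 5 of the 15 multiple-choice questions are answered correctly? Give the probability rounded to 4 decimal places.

X ~ Binomial(n=15, p=0.42).
P(X=5) = C(15,5) · p^5 · (1−p)^10
= 3003 · 0.013069 · 0.004308 = 0.169076

0.1691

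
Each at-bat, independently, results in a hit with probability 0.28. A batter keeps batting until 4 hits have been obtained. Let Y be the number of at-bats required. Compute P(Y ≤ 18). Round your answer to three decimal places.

0.786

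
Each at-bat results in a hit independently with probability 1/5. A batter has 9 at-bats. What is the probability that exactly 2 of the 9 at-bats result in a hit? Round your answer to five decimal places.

X ~ Binomial(n=9, p=0.20).
P(X=2) = C(9,2) · p^2 · (1−p)^7
= 36 · 0.04 · 0.20972 = 0.3019899

0.30199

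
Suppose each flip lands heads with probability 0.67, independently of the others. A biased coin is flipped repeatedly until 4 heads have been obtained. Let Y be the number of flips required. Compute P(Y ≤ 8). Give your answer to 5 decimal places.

0.91543

Finishing within 8 flips ⇔ at least 4 successes in the first 8. With X ~ Binomial(8, 0.67), P(Y ≤ 8) = 1 − P(X ≤ 3).
  k=0: C(8,0)·0.67^0·0.33^8 = 0.0001406
  k=1: C(8,1)·0.67^1·0.33^7 = 0.0022843
  k=2: C(8,2)·0.67^2·0.33^6 = 0.0162327
  k=3: C(8,3)·0.67^3·0.33^5 = 0.0659147
1 − 0.0845724 = 0.9154276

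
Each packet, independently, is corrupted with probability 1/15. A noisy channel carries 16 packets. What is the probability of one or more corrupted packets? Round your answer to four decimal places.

0.6684

P(at least one) = 1 − P(none) = 1 − (1 − 0.066667)^16
= 1 − 0.331580 = 0.668420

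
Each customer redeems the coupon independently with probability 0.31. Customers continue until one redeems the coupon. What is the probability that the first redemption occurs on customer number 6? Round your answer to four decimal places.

0.0485

Geometric (trials to first success), p = 0.31.
P(Y = 6) = (1−p)^5 · p = 0.1564 · 0.31 = 0.048485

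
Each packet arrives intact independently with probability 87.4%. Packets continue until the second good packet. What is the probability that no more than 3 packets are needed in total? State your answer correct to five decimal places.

0.95637

Finishing within 3 packets ⇔ at least 2 successes in the first 3. With X ~ Binomial(3, 0.874), P(Y ≤ 3) = 1 − P(X ≤ 1).
  k=0: C(3,0)·0.874^0·0.126^3 = 0.0020004
  k=1: C(3,1)·0.874^1·0.126^2 = 0.0416269
1 − 0.0436272 = 0.9563728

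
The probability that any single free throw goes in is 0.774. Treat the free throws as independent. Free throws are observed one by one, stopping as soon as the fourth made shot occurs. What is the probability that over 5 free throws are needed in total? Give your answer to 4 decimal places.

0.3167

Needing more than 5 free throws ⇔ fewer than 4 successes in the first 5. With X ~ Binomial(5, 0.774), P(Y > 5) = P(X ≤ 3).
  k=0: C(5,0)·0.774^0·0.226^5 = 0.000590
  k=1: C(5,1)·0.774^1·0.226^4 = 0.010096
  k=2: C(5,2)·0.774^2·0.226^3 = 0.069152
  k=3: C(5,3)·0.774^3·0.226^2 = 0.236832
P(X ≤ 3) = 0.316670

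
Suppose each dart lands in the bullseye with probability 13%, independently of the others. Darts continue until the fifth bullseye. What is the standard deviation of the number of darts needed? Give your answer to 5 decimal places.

16.04358

Y = total darts until the fifth success; negative binomial with r=5, p=0.13.
SD(Y) = √[r(1−p)/p²] = √(257.3964497) = 16.0435797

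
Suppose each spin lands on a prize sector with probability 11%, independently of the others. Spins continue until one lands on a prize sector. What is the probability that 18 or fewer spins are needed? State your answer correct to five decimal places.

0.87725

Y = number of spins to the first success; geometric, p = 0.11.
P(Y ≤ 18) = 1 − (1−p)^18 = 1 − 0.1227496 = 0.8772504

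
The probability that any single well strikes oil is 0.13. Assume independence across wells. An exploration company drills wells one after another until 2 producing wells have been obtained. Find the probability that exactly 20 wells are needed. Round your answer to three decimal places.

0.026

Y = trial on which the second success occurs; negative binomial, r=2, p=0.13.
P(Y=20) = C(19,1) · p^2 · (1−p)^18
= 19 · 0.0169 · 0.081535 = 0.02618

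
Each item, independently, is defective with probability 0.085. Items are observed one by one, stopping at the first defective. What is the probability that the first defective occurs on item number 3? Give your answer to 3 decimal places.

Geometric (trials to first success), p = 0.085.
P(Y = 3) = (1−p)^2 · p = 0.83722 · 0.085 = 0.07116

0.071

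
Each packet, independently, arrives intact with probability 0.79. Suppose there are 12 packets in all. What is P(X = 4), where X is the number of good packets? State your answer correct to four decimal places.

0.0007

X ~ Binomial(n=12, p=0.79).
P(X=4) = C(12,4) · p^4 · (1−p)^8
= 495 · 0.3895 · 3.7823e-06 = 0.000729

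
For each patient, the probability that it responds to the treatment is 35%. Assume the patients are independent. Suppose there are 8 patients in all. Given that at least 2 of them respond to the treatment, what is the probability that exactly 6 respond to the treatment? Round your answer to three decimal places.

X ~ Binomial(8, 0.35). Want P(X=6 | X≥2) = P(X=6) / P(X≥2).
P(X=6) = C(8,6)·0.35^6·0.65^2 = 0.02175
P(X≥2) = 1 − 0.03186 − 0.13726 = 0.83087
Ratio = 0.02175 / 0.83087 = 0.02617

0.026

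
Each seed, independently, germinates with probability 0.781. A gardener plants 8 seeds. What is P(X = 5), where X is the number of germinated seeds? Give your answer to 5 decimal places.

0.17091

X ~ Binomial(n=8, p=0.781).
P(X=5) = C(8,5) · p^5 · (1−p)^3
= 56 · 0.29057 · 0.010503 = 0.1709132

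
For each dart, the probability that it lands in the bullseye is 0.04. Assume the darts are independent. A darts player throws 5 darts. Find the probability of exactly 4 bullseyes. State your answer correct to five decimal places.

0.00001

X ~ Binomial(n=5, p=0.04).
P(X=4) = C(5,4) · p^4 · (1−p)^1
= 5 · 2.56e-06 · 0.96 = 0.0000123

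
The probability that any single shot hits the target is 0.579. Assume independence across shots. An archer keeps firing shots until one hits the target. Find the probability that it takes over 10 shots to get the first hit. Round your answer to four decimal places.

0.0002

Y = number of shots to the first success; geometric, p = 0.579.
P(Y > 10) = P(first 10 all fail) = (1−p)^10 = 0.000175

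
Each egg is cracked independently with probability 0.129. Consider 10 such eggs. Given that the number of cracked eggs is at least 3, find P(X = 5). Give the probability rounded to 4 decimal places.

X ~ Binomial(10, 0.129). Want P(X=5 | X≥3) = P(X=5) / P(X≥3).
P(X=5) = C(10,5)·0.129^5·0.871^5 = 0.004513
P(X≥3) = 1 − 0.251294 − 0.372180 − 0.248049 = 0.128477
Ratio = 0.004513 / 0.128477 = 0.035125

0.0351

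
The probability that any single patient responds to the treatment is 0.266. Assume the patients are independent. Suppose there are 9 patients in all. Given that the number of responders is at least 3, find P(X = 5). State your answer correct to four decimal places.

0.1097

X ~ Binomial(9, 0.266). Want P(X=5 | X≥3) = P(X=5) / P(X≥3).
P(X=5) = C(9,5)·0.266^5·0.734^4 = 0.048704
P(X≥3) = 1 − 0.061839 − 0.201694 − 0.292374 = 0.444093
Ratio = 0.048704 / 0.444093 = 0.109670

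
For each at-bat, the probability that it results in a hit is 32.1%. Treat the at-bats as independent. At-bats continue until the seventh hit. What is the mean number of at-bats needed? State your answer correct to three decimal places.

Y = total at-bats until the seventh success; negative binomial with r=7, p=0.321.
E[Y] = r / p = 7 / 0.321 = 21.80685

21.807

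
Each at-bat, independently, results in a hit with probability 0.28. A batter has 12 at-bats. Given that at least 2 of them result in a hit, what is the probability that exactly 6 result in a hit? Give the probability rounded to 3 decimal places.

X ~ Binomial(12, 0.28). Want P(X=6 | X≥2) = P(X=6) / P(X≥2).
P(X=6) = C(12,6)·0.28^6·0.72^6 = 0.06203
P(X≥2) = 1 − 0.01941 − 0.09057 = 0.89002
Ratio = 0.06203 / 0.89002 = 0.06970

0.070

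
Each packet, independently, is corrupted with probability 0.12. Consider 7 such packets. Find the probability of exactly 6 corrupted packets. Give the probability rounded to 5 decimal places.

0.00002

X ~ Binomial(n=7, p=0.12).
P(X=6) = C(7,6) · p^6 · (1−p)^1
= 7 · 2.986e-06 · 0.88 = 0.0000184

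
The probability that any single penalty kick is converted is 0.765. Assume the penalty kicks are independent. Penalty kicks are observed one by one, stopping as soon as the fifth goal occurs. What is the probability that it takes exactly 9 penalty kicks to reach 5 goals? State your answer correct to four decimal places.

0.0559

Y = trial on which the fifth success occurs; negative binomial, r=5, p=0.765.
P(Y=9) = C(8,4) · p^5 · (1−p)^4
= 70 · 0.262 · 0.0030498 = 0.055934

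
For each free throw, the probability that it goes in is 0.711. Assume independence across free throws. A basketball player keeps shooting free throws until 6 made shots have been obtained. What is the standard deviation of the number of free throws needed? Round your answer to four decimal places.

1.8521

Y = total free throws until the sixth success; negative binomial with r=6, p=0.711.
SD(Y) = √[r(1−p)/p²] = √(3.430125) = 1.852060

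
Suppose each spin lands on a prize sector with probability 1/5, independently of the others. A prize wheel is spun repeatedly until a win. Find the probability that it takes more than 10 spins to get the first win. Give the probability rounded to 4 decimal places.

Y = number of spins to the first success; geometric, p = 0.20.
P(Y > 10) = P(first 10 all fail) = (1−p)^10 = 0.107374

0.1074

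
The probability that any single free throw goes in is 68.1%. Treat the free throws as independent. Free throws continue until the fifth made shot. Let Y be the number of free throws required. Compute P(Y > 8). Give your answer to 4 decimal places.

Needing more than 8 free throws ⇔ fewer than 5 successes in the first 8. With X ~ Binomial(8, 0.681), P(Y > 8) = P(X ≤ 4).
  k=0: C(8,0)·0.681^0·0.319^8 = 0.000107
  k=1: C(8,1)·0.681^1·0.319^7 = 0.001831
  k=2: C(8,2)·0.681^2·0.319^6 = 0.013683
  k=3: C(8,3)·0.681^3·0.319^5 = 0.058423
  k=4: C(8,4)·0.681^4·0.319^4 = 0.155901
P(X ≤ 4) = 0.229946

0.2299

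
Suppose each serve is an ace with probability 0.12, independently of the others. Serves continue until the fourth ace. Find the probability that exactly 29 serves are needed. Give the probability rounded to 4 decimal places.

0.0278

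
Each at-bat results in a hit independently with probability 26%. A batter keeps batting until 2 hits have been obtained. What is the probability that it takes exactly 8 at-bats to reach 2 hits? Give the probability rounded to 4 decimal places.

0.0777

Y = trial on which the second success occurs; negative binomial, r=2, p=0.26.
P(Y=8) = C(7,1) · p^2 · (1−p)^6
= 7 · 0.0676 · 0.16421 = 0.077703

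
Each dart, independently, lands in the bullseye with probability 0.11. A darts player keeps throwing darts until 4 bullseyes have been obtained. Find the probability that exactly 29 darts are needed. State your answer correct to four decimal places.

Y = trial on which the fourth success occurs; negative binomial, r=4, p=0.11.
P(Y=29) = C(28,3) · p^4 · (1−p)^25
= 3276 · 0.00014641 · 0.054294 = 0.026041

0.0260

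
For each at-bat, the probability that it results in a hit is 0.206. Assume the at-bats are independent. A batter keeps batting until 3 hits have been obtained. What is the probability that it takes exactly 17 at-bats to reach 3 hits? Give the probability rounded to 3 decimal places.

0.042

Y = trial on which the third success occurs; negative binomial, r=3, p=0.206.
P(Y=17) = C(16,2) · p^3 · (1−p)^14
= 120 · 0.0087418 · 0.039581 = 0.04152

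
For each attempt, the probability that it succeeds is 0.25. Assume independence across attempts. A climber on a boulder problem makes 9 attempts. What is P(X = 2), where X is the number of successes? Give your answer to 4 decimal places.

X ~ Binomial(n=9, p=0.25).
P(X=2) = C(9,2) · p^2 · (1−p)^7
= 36 · 0.0625 · 0.13348 = 0.300339

0.3003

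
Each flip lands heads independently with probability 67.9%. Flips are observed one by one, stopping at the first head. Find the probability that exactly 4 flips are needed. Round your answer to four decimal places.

0.0225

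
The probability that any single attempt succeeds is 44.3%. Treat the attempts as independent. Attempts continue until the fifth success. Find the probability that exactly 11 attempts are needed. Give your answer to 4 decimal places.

Y = trial on which the fifth success occurs; negative binomial, r=5, p=0.443.
P(Y=11) = C(10,4) · p^5 · (1−p)^6
= 210 · 0.017062 · 0.029863 = 0.106996

0.1070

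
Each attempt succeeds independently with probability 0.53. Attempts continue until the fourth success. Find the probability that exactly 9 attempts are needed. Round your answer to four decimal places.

Y = trial on which the fourth success occurs; negative binomial, r=4, p=0.53.
P(Y=9) = C(8,3) · p^4 · (1−p)^5
= 56 · 0.078905 · 0.022935 = 0.101340

0.1013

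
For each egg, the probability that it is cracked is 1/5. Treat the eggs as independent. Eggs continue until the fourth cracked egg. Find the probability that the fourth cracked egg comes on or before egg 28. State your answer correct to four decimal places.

0.8398

Finishing within 28 eggs ⇔ at least 4 successes in the first 28. With X ~ Binomial(28, 0.20), P(Y ≤ 28) = 1 − P(X ≤ 3).
  k=0: C(28,0)·0.20^0·0.80^28 = 0.001934
  k=1: C(28,1)·0.20^1·0.80^27 = 0.013540
  k=2: C(28,2)·0.20^2·0.80^26 = 0.045697
  k=3: C(28,3)·0.20^3·0.80^25 = 0.099011
1 − 0.160183 = 0.839817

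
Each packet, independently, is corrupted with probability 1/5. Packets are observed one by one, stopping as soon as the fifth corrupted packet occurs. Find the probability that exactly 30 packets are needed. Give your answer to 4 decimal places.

Y = trial on which the fifth success occurs; negative binomial, r=5, p=0.20.
P(Y=30) = C(29,4) · p^5 · (1−p)^25
= 23751 · 0.00032 · 0.0037779 = 0.028713

0.0287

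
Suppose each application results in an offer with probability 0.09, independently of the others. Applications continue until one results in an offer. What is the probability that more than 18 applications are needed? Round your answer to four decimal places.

0.1831

Y = number of applications to the first success; geometric, p = 0.09.
P(Y > 18) = P(first 18 all fail) = (1−p)^18 = 0.183124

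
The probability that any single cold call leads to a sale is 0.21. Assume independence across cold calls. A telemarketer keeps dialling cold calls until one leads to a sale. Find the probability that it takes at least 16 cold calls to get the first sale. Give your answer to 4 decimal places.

0.0291

Y = number of cold calls to the first success; geometric, p = 0.21.
P(Y > 15) = P(first 15 all fail) = (1−p)^15 = 0.029134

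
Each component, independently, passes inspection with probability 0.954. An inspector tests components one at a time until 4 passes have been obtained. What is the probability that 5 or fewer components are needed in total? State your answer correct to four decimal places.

0.9807

Finishing within 5 components ⇔ at least 4 successes in the first 5. With X ~ Binomial(5, 0.954), P(Y ≤ 5) = 1 − P(X ≤ 3).
  k=0: C(5,0)·0.954^0·0.046^5 = 0.000000
  k=1: C(5,1)·0.954^1·0.046^4 = 0.000021
  k=2: C(5,2)·0.954^2·0.046^3 = 0.000886
  k=3: C(5,3)·0.954^3·0.046^2 = 0.018372
1 − 0.019280 = 0.980720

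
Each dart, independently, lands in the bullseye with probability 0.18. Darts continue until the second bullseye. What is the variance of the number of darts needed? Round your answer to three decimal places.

50.617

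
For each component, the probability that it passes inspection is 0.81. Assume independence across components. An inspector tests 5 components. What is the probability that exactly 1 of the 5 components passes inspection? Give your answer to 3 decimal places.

X ~ Binomial(n=5, p=0.81).
P(X=1) = C(5,1) · p^1 · (1−p)^4
= 5 · 0.81 · 0.0013032 = 0.00528

0.005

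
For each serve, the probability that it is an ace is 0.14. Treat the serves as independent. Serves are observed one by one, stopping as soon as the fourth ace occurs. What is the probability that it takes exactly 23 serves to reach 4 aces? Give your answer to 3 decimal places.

Y = trial on which the fourth success occurs; negative binomial, r=4, p=0.14.
P(Y=23) = C(22,3) · p^4 · (1−p)^19
= 1540 · 0.00038416 · 0.056947 = 0.03369

0.034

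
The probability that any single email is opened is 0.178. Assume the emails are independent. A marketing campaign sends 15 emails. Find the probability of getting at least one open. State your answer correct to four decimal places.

0.9471

P(at least one) = 1 − P(none) = 1 − (1 − 0.178)^15
= 1 − 0.052854 = 0.947146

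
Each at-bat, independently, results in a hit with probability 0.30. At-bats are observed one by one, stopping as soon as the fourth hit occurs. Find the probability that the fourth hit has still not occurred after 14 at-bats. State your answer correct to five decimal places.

Needing more than 14 at-bats ⇔ fewer than 4 successes in the first 14. With X ~ Binomial(14, 0.30), P(Y > 14) = P(X ≤ 3).
  k=0: C(14,0)·0.30^0·0.70^14 = 0.0067822
  k=1: C(14,1)·0.30^1·0.70^13 = 0.0406934
  k=2: C(14,2)·0.30^2·0.70^12 = 0.1133601
  k=3: C(14,3)·0.30^3·0.70^11 = 0.1943317
P(X ≤ 3) = 0.3551674

0.35517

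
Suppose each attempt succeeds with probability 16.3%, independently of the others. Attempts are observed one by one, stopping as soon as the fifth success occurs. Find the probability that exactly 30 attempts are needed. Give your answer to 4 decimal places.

0.0320

Y = trial on which the fifth success occurs; negative binomial, r=5, p=0.163.
P(Y=30) = C(29,4) · p^5 · (1−p)^25
= 23751 · 0.00011506 · 0.011699 = 0.031971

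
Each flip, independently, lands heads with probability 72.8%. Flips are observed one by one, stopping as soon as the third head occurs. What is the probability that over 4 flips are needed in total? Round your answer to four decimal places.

0.2993

Needing more than 4 flips ⇔ fewer than 3 successes in the first 4. With X ~ Binomial(4, 0.728), P(Y > 4) = P(X ≤ 2).
  k=0: C(4,0)·0.728^0·0.272^4 = 0.005474
  k=1: C(4,1)·0.728^1·0.272^3 = 0.058600
  k=2: C(4,2)·0.728^2·0.272^2 = 0.235262
P(X ≤ 2) = 0.299336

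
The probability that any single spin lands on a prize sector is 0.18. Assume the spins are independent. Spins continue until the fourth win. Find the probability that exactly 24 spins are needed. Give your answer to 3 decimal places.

Y = trial on which the fourth success occurs; negative binomial, r=4, p=0.18.
P(Y=24) = C(23,3) · p^4 · (1−p)^20
= 1771 · 0.0010498 · 0.018892 = 0.03512

0.035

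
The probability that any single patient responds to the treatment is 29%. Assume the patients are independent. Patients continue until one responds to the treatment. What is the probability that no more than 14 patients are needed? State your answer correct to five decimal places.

Y = number of patients to the first success; geometric, p = 0.29.
P(Y ≤ 14) = 1 − (1−p)^14 = 1 − 0.0082721 = 0.9917279

0.99173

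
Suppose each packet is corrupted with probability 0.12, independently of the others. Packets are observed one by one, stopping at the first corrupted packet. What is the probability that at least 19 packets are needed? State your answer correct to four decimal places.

Y = number of packets to the first success; geometric, p = 0.12.
P(Y > 18) = P(first 18 all fail) = (1−p)^18 = 0.100159

0.1002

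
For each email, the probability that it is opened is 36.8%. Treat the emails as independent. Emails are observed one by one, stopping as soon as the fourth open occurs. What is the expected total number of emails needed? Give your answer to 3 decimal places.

10.870

Y = total emails until the fourth success; negative binomial with r=4, p=0.368.
E[Y] = r / p = 4 / 0.368 = 10.86957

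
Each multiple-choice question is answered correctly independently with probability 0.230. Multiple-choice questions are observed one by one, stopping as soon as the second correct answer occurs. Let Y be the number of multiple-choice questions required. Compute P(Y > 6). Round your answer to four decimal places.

0.5820

Needing more than 6 multiple-choice questions ⇔ fewer than 2 successes in the first 6. With X ~ Binomial(6, 0.23), P(Y > 6) = P(X ≤ 1).
  k=0: C(6,0)·0.23^0·0.77^6 = 0.208422
  k=1: C(6,1)·0.23^1·0.77^5 = 0.373536
P(X ≤ 1) = 0.581959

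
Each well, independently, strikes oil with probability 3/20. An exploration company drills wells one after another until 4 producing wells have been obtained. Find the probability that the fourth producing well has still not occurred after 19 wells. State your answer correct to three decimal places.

0.684

Needing more than 19 wells ⇔ fewer than 4 successes in the first 19. With X ~ Binomial(19, 0.15), P(Y > 19) = P(X ≤ 3).
  k=0: C(19,0)·0.15^0·0.85^19 = 0.04560
  k=1: C(19,1)·0.15^1·0.85^18 = 0.15289
  k=2: C(19,2)·0.15^2·0.85^17 = 0.24283
  k=3: C(19,3)·0.15^3·0.85^16 = 0.24283
P(X ≤ 3) = 0.68415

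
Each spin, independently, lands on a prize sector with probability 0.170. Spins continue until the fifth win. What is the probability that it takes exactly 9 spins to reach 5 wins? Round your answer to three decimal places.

0.005

Y = trial on which the fifth success occurs; negative binomial, r=5, p=0.17.
P(Y=9) = C(8,4) · p^5 · (1−p)^4
= 70 · 0.00014199 · 0.47458 = 0.00472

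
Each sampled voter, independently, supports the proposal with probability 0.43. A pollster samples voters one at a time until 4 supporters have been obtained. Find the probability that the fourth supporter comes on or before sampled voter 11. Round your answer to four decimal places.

0.7700

Finishing within 11 sampled voters ⇔ at least 4 successes in the first 11. With X ~ Binomial(11, 0.43), P(Y ≤ 11) = 1 − P(X ≤ 3).
  k=0: C(11,0)·0.43^0·0.57^11 = 0.002064
  k=1: C(11,1)·0.43^1·0.57^10 = 0.017124
  k=2: C(11,2)·0.43^2·0.57^9 = 0.064591
  k=3: C(11,3)·0.43^3·0.57^8 = 0.146180
1 − 0.229959 = 0.770041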